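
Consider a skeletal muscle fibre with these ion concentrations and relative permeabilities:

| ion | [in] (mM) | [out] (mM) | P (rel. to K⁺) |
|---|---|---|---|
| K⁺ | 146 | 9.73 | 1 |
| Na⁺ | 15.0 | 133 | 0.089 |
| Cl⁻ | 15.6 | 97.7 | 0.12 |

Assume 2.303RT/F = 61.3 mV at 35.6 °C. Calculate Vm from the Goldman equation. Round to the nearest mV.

Vm = 61.3 · log₁₀[(Σ P·[cation]ₒ + Σ P·[anion]ᵢ) / (Σ P·[cation]ᵢ + Σ P·[anion]ₒ)]
Numerator = 1×9.73 + 0.089×133 + 0.12×15.6 = 23.44
Denominator = 1×146 + 0.089×15.0 + 0.12×97.7 = 159.1
Vm = 61.3 · log₁₀(0.14736) = 61.3 × (-0.8316) = -50.98 mV

-51 mV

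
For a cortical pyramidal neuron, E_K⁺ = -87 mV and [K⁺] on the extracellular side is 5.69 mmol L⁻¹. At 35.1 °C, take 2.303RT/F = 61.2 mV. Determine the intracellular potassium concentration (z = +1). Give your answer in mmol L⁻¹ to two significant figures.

Nernst: E = (61.2/1) · log₁₀([out]/[in]), so log₁₀([out]/[in]) = -87.0 × 1 / 61.2 = -1.4216.
[out]/[in] = 10^(-1.4216) = 0.03788.
[in] = 5.69 / 0.03788 = 150.2 mmol L⁻¹.

150 mmol L⁻¹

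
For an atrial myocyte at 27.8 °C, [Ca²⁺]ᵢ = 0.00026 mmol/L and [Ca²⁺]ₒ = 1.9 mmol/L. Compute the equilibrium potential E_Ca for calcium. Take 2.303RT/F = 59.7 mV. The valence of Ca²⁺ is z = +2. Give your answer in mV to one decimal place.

115.3 mV

E = (59.7/z) · log₁₀([Ca²⁺]_out/[Ca²⁺]_in) with z = +2.
= (59.7/2) · log₁₀(1.9/0.00026) = 29.85 · log₁₀(7308)
= 29.85 · (3.8638) = 115.33 mV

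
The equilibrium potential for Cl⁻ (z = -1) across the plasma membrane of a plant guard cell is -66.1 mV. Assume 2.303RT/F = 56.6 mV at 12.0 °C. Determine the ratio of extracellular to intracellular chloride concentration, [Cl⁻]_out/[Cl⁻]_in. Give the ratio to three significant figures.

log₁₀([out]/[in]) = E·z/(56.6) = -66.1 × -1 / 56.6 = 1.1678
[out]/[in] = 10^(1.1678) = 14.72

14.7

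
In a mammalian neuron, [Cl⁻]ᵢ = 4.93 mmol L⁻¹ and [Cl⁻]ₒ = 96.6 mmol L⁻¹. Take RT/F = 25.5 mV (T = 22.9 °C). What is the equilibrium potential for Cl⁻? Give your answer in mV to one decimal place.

-75.9 mV

E = (25.5/z) · ln([Cl⁻]_out/[Cl⁻]_in) with z = -1.
For an anion, dividing by z = -1 reverses the sign.
= (25.5/-1) · ln(96.6/4.93) = -25.50 · ln(19.59)
= -25.50 · (2.9752) = -75.87 mV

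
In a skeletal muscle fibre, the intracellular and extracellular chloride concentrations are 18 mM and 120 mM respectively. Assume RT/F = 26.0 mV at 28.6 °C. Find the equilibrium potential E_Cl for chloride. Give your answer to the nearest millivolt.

E = (26.0/z) · ln([Cl⁻]_out/[Cl⁻]_in) with z = -1.
For an anion, dividing by z = -1 reverses the sign.
= (26.0/-1) · ln(120/18) = -26.00 · ln(6.667)
= -26.00 · (1.8971) = -49.33 mV

-49 mV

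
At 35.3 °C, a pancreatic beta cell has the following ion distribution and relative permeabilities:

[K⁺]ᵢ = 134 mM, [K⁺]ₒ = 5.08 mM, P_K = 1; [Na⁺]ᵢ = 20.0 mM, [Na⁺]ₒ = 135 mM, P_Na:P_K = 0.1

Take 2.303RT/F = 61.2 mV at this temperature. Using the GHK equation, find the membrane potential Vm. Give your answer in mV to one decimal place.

Vm = 61.2 · log₁₀[(Σ P·[cation]ₒ + Σ P·[anion]ᵢ) / (Σ P·[cation]ᵢ + Σ P·[anion]ₒ)]
Numerator = 1×5.08 + 0.1×135 = 18.58
Denominator = 1×134 + 0.1×20.0 = 136
Vm = 61.2 · log₁₀(0.13662) = 61.2 × (-0.8645) = -52.91 mV

-52.9 mV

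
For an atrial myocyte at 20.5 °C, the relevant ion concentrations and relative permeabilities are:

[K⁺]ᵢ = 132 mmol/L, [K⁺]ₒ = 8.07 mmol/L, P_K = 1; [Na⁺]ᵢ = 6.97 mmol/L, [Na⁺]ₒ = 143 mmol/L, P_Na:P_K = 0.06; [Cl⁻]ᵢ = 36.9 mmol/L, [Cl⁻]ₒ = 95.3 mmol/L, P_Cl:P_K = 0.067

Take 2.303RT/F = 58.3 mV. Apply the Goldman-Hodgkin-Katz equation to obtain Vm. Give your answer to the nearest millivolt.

Vm = 58.3 · log₁₀[(Σ P·[cation]ₒ + Σ P·[anion]ᵢ) / (Σ P·[cation]ᵢ + Σ P·[anion]ₒ)]
Numerator = 1×8.07 + 0.06×143 + 0.067×36.9 = 19.12
Denominator = 1×132 + 0.06×6.97 + 0.067×95.3 = 138.8
Vm = 58.3 · log₁₀(0.13777) = 58.3 × (-0.8609) = -50.19 mV

-50 mV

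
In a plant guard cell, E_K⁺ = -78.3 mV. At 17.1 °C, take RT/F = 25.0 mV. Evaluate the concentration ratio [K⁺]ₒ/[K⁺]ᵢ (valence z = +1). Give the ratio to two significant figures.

ln([out]/[in]) = E·z/(25.0) = -78.3 × 1 / 25.0 = -3.1320
[out]/[in] = e^(-3.1320) = 0.04363

0.044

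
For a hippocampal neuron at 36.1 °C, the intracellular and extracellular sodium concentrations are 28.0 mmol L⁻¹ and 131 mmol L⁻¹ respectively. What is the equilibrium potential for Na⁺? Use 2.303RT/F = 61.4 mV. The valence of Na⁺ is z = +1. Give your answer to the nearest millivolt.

E = (61.4/z) · log₁₀([Na⁺]_out/[Na⁺]_in) with z = +1.
= (61.4/1) · log₁₀(131/28.0) = 61.40 · log₁₀(4.679)
= 61.40 · (0.6701) = 41.14 mV

41 mV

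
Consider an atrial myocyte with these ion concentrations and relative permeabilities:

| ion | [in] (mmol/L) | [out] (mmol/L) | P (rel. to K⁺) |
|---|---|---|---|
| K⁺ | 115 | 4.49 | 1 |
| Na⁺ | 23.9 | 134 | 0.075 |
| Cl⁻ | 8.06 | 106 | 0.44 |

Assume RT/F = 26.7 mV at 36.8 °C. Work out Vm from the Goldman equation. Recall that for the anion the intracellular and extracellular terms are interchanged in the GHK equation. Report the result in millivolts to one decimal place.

-58.8 mV

Vm = 26.7 · ln[(Σ P·[cation]ₒ + Σ P·[anion]ᵢ) / (Σ P·[cation]ᵢ + Σ P·[anion]ₒ)]
Numerator = 1×4.49 + 0.075×134 + 0.44×8.06 = 18.09
Denominator = 1×115 + 0.075×23.9 + 0.44×106 = 163.4
Vm = 26.7 · ln(0.11067) = 26.7 × (-2.2012) = -58.77 mV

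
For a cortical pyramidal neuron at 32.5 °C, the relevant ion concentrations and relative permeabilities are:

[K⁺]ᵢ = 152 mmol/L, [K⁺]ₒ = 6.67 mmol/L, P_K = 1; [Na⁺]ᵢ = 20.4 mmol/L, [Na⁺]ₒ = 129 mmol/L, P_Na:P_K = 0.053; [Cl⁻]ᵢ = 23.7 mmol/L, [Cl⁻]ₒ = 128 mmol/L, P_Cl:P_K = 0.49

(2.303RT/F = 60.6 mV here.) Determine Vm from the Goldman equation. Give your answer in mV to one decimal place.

Vm = 60.6 · log₁₀[(Σ P·[cation]ₒ + Σ P·[anion]ᵢ) / (Σ P·[cation]ᵢ + Σ P·[anion]ₒ)]
Numerator = 1×6.67 + 0.053×129 + 0.49×23.7 = 25.12
Denominator = 1×152 + 0.053×20.4 + 0.49×128 = 215.8
Vm = 60.6 · log₁₀(0.1164) = 60.6 × (-0.9340) = -56.60 mV

-56.6 mV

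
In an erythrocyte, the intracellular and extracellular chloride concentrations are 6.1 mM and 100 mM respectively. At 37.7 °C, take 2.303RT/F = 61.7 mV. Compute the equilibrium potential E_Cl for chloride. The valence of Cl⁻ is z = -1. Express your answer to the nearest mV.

E = (61.7/z) · log₁₀([Cl⁻]_out/[Cl⁻]_in) with z = -1.
For an anion, dividing by z = -1 reverses the sign.
= (61.7/-1) · log₁₀(100/6.1) = -61.70 · log₁₀(16.39)
= -61.70 · (1.2147) = -74.95 mV

-75 mV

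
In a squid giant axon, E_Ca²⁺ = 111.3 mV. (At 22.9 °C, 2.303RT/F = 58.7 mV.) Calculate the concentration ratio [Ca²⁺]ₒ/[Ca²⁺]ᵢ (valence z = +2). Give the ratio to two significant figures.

log₁₀([out]/[in]) = E·z/(58.7) = 111.3 × 2 / 58.7 = 3.7922
[out]/[in] = 10^(3.7922) = 6197

6200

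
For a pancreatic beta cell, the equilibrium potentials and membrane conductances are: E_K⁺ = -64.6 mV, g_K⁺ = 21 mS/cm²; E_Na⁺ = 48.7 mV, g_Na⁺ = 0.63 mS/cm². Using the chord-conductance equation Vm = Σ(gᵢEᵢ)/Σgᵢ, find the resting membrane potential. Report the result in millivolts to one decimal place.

-61.3 mV

Σ gᵢEᵢ = 21·(-64.6) + 0.63·(48.7) = -1325.92
Σ gᵢ = 21 + 0.63 = 21.63
Vm = -1325.92 / 21.63 = -61.30 mV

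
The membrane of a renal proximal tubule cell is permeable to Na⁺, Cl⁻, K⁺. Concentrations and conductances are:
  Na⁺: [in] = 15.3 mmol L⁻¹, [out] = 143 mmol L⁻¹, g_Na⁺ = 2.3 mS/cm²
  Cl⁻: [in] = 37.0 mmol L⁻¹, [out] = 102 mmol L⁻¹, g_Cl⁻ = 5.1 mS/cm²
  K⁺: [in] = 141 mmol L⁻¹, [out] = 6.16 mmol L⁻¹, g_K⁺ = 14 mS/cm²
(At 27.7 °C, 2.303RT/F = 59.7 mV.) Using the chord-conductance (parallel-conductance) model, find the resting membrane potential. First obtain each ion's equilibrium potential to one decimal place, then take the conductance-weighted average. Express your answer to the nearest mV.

-53 mV

E_Na⁺ = (59.7/1)·log₁₀(143/15.3) = 57.9 mV
E_Cl⁻ = (59.7/-1)·log₁₀(102/37.0) = -26.3 mV
E_K⁺ = (59.7/1)·log₁₀(6.16/141) = -81.2 mV
Vm = (Σ gᵢEᵢ)/(Σ gᵢ) = (2.3·57.9 + 5.1·-26.3 + 14·-81.2) / (2.3 + 5.1 + 14)
= -1137.76 / 21.4 = -53.17 mV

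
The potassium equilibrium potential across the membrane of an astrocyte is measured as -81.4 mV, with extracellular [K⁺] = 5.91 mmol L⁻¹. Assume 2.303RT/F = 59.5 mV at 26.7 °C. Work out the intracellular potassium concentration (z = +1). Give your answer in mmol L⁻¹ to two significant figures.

140 mmol L⁻¹

Nernst: E = (59.5/1) · log₁₀([out]/[in]), so log₁₀([out]/[in]) = -81.4 × 1 / 59.5 = -1.3681.
[out]/[in] = 10^(-1.3681) = 0.04285.
[in] = 5.91 / 0.04285 = 137.9 mmol L⁻¹.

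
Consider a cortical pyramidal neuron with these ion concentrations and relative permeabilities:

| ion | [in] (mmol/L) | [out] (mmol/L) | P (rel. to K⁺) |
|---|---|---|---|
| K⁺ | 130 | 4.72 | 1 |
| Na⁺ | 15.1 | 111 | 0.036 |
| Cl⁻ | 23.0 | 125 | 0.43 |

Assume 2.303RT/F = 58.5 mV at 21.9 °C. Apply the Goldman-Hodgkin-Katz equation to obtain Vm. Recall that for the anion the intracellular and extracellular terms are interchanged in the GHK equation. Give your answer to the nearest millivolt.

Vm = 58.5 · log₁₀[(Σ P·[cation]ₒ + Σ P·[anion]ᵢ) / (Σ P·[cation]ᵢ + Σ P·[anion]ₒ)]
Numerator = 1×4.72 + 0.036×111 + 0.43×23.0 = 18.61
Denominator = 1×130 + 0.036×15.1 + 0.43×125 = 184.3
Vm = 58.5 · log₁₀(0.10096) = 58.5 × (-0.9959) = -58.26 mV

-58 mV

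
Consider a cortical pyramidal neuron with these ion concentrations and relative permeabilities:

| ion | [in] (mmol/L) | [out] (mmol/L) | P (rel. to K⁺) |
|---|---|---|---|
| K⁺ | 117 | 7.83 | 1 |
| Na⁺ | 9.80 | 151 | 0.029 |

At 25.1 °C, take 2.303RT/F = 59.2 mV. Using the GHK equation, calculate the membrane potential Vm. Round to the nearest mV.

-58 mV

Vm = 59.2 · log₁₀[(Σ P·[cation]ₒ + Σ P·[anion]ᵢ) / (Σ P·[cation]ᵢ + Σ P·[anion]ₒ)]
Numerator = 1×7.83 + 0.029×151 = 12.21
Denominator = 1×117 + 0.029×9.80 = 117.3
Vm = 59.2 · log₁₀(0.1041) = 59.2 × (-0.9826) = -58.17 mV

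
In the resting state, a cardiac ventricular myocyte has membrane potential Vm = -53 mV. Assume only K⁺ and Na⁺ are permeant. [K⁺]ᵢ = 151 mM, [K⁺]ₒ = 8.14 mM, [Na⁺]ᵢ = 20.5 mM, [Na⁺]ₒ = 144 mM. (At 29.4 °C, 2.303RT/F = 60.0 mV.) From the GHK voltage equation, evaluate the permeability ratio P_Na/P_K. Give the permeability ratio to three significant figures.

0.0822

Let α = P_Na/P_K. GHK: Vm = 60.0·log₁₀[(Kₒ + α·Naₒ)/(Kᵢ + α·Naᵢ)].
10^(Vm/60.0) = 10^(-53.0/60.0) = 0.13082
So 0.13082·(Kᵢ + α·Naᵢ) = Kₒ + α·Naₒ → α = (0.13082·151.0 − 8.14) / (144.0 − 0.13082·20.5)
α = (19.75 − 8.14) / (144.0 − 2.682) = 11.61/141.3 = 0.08218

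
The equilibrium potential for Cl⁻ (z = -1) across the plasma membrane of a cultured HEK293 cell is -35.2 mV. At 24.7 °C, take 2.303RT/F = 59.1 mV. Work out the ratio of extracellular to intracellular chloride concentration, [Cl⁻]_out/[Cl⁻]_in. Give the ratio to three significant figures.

log₁₀([out]/[in]) = E·z/(59.1) = -35.2 × -1 / 59.1 = 0.5956
[out]/[in] = 10^(0.5956) = 3.941

3.94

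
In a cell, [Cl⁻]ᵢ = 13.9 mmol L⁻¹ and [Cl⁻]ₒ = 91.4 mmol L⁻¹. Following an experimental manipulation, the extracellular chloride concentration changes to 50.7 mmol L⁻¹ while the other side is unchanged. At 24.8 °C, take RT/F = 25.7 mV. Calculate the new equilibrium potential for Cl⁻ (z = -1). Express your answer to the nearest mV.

After the shift: [Cl⁻]_out = 50.7, [Cl⁻]_in = 13.9 mmol L⁻¹.
E_new = (25.7/-1)·ln(50.7/13.9) = -25.70 · (1.2940) = -33.26 mV

-33 mV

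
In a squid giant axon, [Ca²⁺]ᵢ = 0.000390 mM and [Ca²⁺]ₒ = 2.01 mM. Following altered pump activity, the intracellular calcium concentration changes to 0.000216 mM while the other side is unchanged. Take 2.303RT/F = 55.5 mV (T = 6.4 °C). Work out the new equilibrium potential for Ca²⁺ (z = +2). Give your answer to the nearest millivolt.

After the shift: [Ca²⁺]_out = 2.01, [Ca²⁺]_in = 0.000216 mM.
E_new = (55.5/2)·log₁₀(2.01/0.000216) = 27.75 · (3.9687) = 110.13 mV

110 mV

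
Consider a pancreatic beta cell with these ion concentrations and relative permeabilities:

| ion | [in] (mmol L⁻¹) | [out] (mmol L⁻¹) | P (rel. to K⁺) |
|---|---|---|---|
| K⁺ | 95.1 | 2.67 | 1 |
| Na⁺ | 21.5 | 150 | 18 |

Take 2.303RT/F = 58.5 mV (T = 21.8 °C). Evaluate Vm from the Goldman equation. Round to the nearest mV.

Vm = 58.5 · log₁₀[(Σ P·[cation]ₒ + Σ P·[anion]ᵢ) / (Σ P·[cation]ᵢ + Σ P·[anion]ₒ)]
Numerator = 1×2.67 + 18×150 = 2703
Denominator = 1×95.1 + 18×21.5 = 482.1
Vm = 58.5 · log₁₀(5.606) = 58.5 × (0.7487) = 43.80 mV

44 mV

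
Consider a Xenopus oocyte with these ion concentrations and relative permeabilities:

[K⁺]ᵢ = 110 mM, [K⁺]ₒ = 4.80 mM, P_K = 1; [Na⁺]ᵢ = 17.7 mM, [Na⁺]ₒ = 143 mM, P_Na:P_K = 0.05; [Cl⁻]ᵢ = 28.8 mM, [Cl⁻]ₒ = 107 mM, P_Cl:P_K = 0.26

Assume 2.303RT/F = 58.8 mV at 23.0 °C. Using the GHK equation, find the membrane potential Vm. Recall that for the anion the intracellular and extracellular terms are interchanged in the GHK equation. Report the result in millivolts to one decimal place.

-50.2 mV

Vm = 58.8 · log₁₀[(Σ P·[cation]ₒ + Σ P·[anion]ᵢ) / (Σ P·[cation]ᵢ + Σ P·[anion]ₒ)]
Numerator = 1×4.80 + 0.05×143 + 0.26×28.8 = 19.44
Denominator = 1×110 + 0.05×17.7 + 0.26×107 = 138.7
Vm = 58.8 · log₁₀(0.14014) = 58.8 × (-0.8534) = -50.18 mV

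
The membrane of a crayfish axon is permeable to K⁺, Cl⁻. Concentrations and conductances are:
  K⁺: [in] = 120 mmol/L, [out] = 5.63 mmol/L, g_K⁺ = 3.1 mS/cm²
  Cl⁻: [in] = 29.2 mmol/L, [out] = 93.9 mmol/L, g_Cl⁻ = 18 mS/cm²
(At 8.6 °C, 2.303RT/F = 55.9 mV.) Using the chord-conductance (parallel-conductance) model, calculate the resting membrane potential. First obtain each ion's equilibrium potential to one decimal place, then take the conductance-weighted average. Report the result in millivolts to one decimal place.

-35.1 mV

E_K⁺ = (55.9/1)·log₁₀(5.63/120) = -74.3 mV
E_Cl⁻ = (55.9/-1)·log₁₀(93.9/29.2) = -28.4 mV
Vm = (Σ gᵢEᵢ)/(Σ gᵢ) = (3.1·-74.3 + 18·-28.4) / (3.1 + 18)
= -741.53 / 21.1 = -35.14 mV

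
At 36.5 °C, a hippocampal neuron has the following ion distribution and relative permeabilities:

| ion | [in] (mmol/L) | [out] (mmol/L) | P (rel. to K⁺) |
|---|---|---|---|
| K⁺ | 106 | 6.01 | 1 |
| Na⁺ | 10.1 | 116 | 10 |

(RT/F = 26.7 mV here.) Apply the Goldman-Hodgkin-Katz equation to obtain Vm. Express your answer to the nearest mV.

46 mV

Vm = 26.7 · ln[(Σ P·[cation]ₒ + Σ P·[anion]ᵢ) / (Σ P·[cation]ᵢ + Σ P·[anion]ₒ)]
Numerator = 1×6.01 + 10×116 = 1166
Denominator = 1×106 + 10×10.1 = 207
Vm = 26.7 · ln(5.6329) = 26.7 × (1.7286) = 46.15 mV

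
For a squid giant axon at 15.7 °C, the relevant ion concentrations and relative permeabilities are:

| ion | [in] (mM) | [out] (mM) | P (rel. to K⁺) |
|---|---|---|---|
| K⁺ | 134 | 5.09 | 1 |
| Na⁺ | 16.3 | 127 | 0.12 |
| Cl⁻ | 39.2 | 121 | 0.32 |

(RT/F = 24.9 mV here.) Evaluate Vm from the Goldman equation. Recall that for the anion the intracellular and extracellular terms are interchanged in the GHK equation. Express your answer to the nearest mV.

Vm = 24.9 · ln[(Σ P·[cation]ₒ + Σ P·[anion]ᵢ) / (Σ P·[cation]ᵢ + Σ P·[anion]ₒ)]
Numerator = 1×5.09 + 0.12×127 + 0.32×39.2 = 32.87
Denominator = 1×134 + 0.12×16.3 + 0.32×121 = 174.7
Vm = 24.9 · ln(0.1882) = 24.9 × (-1.6703) = -41.59 mV

-42 mV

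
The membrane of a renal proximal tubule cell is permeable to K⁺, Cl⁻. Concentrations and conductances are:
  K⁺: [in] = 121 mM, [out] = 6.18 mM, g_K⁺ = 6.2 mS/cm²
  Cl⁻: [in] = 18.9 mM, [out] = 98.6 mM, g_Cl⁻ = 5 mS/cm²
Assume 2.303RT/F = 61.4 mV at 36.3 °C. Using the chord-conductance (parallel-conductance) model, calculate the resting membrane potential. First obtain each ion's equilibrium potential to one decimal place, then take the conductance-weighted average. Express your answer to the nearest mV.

-64 mV

E_K⁺ = (61.4/1)·log₁₀(6.18/121) = -79.3 mV
E_Cl⁻ = (61.4/-1)·log₁₀(98.6/18.9) = -44.0 mV
Vm = (Σ gᵢEᵢ)/(Σ gᵢ) = (6.2·-79.3 + 5·-44.0) / (6.2 + 5)
= -711.66 / 11.2 = -63.54 mV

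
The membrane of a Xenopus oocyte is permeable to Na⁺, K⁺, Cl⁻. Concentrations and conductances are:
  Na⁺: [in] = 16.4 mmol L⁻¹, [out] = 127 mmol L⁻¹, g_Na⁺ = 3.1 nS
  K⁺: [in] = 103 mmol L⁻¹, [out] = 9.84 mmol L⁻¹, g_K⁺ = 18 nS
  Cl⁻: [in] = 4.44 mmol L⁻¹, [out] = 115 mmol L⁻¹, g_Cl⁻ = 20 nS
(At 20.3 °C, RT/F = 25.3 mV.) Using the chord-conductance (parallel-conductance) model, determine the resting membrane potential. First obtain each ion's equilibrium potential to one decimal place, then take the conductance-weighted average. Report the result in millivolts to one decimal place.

-62.2 mV

E_Na⁺ = (25.3/1)·ln(127/16.4) = 51.8 mV
E_K⁺ = (25.3/1)·ln(9.84/103) = -59.4 mV
E_Cl⁻ = (25.3/-1)·ln(115/4.44) = -82.3 mV
Vm = (Σ gᵢEᵢ)/(Σ gᵢ) = (3.1·51.8 + 18·-59.4 + 20·-82.3) / (3.1 + 18 + 20)
= -2554.62 / 41.1 = -62.16 mV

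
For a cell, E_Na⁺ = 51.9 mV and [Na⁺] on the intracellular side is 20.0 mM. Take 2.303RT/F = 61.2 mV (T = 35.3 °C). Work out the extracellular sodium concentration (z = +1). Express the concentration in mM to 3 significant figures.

Nernst: E = (61.2/1) · log₁₀([out]/[in]), so log₁₀([out]/[in]) = 51.9 × 1 / 61.2 = 0.8480.
[out]/[in] = 10^(0.8480) = 7.048.
[out] = 7.048 × 20.0 = 141 mM.

141 mM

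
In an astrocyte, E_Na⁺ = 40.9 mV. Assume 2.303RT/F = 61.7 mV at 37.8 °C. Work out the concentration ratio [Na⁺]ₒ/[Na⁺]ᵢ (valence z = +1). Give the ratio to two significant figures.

log₁₀([out]/[in]) = E·z/(61.7) = 40.9 × 1 / 61.7 = 0.6629
[out]/[in] = 10^(0.6629) = 4.601

4.6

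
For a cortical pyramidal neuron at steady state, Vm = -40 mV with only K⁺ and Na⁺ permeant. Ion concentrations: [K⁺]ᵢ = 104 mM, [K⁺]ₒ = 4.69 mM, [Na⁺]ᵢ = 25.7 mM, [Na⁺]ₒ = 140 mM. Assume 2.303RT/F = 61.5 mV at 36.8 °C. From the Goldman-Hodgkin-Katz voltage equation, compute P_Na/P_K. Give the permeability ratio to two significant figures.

Let α = P_Na/P_K. GHK: Vm = 61.5·log₁₀[(Kₒ + α·Naₒ)/(Kᵢ + α·Naᵢ)].
10^(Vm/61.5) = 10^(-40.0/61.5) = 0.22366
So 0.22366·(Kᵢ + α·Naᵢ) = Kₒ + α·Naₒ → α = (0.22366·104.0 − 4.69) / (140.0 − 0.22366·25.7)
α = (23.26 − 4.69) / (140.0 − 5.748) = 18.57/134.3 = 0.1383

0.14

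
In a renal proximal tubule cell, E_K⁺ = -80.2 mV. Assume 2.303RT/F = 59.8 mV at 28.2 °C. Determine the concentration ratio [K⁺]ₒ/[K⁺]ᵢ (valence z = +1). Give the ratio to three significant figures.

0.0456

log₁₀([out]/[in]) = E·z/(59.8) = -80.2 × 1 / 59.8 = -1.3411
[out]/[in] = 10^(-1.3411) = 0.04559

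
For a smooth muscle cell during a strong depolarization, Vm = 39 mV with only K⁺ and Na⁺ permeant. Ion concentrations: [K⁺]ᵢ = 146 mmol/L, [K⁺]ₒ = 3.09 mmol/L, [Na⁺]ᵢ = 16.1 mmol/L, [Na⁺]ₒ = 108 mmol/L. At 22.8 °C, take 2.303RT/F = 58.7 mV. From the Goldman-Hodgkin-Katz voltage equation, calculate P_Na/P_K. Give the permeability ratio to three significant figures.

Let α = P_Na/P_K. GHK: Vm = 58.7·log₁₀[(Kₒ + α·Naₒ)/(Kᵢ + α·Naᵢ)].
10^(Vm/58.7) = 10^(39.0/58.7) = 4.6174
So 4.6174·(Kᵢ + α·Naᵢ) = Kₒ + α·Naₒ → α = (4.6174·146.0 − 3.09) / (108.0 − 4.6174·16.1)
α = (674.1 − 3.09) / (108.0 − 74.34) = 671/33.66 = 19.94

19.9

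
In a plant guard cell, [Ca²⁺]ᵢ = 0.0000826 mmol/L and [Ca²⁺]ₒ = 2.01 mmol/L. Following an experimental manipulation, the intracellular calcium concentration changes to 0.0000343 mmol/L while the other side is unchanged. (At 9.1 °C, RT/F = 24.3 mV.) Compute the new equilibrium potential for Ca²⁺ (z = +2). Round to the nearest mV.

133 mV

After the shift: [Ca²⁺]_out = 2.01, [Ca²⁺]_in = 0.0000343 mmol/L.
E_new = (24.3/2)·ln(2.01/0.0000343) = 12.15 · (10.9785) = 133.39 mV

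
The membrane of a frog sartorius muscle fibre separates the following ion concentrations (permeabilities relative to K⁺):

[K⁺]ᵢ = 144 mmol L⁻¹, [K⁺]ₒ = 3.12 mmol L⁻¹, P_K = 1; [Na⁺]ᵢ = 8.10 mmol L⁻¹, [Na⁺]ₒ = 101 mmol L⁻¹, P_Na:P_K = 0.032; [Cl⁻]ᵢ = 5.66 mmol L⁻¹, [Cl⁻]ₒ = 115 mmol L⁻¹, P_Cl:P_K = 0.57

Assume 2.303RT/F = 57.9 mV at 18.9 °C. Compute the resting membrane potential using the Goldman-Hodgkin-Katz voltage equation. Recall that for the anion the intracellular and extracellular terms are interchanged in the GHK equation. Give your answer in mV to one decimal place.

-77.6 mV

Vm = 57.9 · log₁₀[(Σ P·[cation]ₒ + Σ P·[anion]ᵢ) / (Σ P·[cation]ᵢ + Σ P·[anion]ₒ)]
Numerator = 1×3.12 + 0.032×101 + 0.57×5.66 = 9.578
Denominator = 1×144 + 0.032×8.10 + 0.57×115 = 209.8
Vm = 57.9 · log₁₀(0.045652) = 57.9 × (-1.3405) = -77.62 mV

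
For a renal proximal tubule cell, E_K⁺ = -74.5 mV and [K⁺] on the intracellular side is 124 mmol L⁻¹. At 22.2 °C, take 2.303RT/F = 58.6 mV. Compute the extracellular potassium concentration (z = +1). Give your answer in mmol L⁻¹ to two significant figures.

6.6 mmol L⁻¹

Nernst: E = (58.6/1) · log₁₀([out]/[in]), so log₁₀([out]/[in]) = -74.5 × 1 / 58.6 = -1.2713.
[out]/[in] = 10^(-1.2713) = 0.05354.
[out] = 0.05354 × 124 = 6.639 mmol L⁻¹.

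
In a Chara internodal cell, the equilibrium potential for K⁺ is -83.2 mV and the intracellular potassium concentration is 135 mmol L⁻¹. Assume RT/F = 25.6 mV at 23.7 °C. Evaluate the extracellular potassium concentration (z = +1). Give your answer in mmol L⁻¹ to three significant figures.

5.23 mmol L⁻¹

Nernst: E = (25.6/1) · ln([out]/[in]), so ln([out]/[in]) = -83.2 × 1 / 25.6 = -3.2500.
[out]/[in] = e^(-3.2500) = 0.03877.
[out] = 0.03877 × 135 = 5.235 mmol L⁻¹.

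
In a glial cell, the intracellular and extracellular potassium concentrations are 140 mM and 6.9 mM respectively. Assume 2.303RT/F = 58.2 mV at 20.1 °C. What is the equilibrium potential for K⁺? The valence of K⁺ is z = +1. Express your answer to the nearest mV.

-76 mV

E = (58.2/z) · log₁₀([K⁺]_out/[K⁺]_in) with z = +1.
= (58.2/1) · log₁₀(6.9/140) = 58.20 · log₁₀(0.04929)
= 58.20 · (-1.3073) = -76.08 mV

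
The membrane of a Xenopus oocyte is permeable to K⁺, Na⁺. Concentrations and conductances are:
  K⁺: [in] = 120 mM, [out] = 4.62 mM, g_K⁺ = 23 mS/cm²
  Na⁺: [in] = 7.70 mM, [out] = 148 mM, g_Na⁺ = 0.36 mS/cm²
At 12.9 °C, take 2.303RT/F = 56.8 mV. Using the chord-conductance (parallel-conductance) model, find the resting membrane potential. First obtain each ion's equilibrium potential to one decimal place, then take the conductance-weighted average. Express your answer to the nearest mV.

E_K⁺ = (56.8/1)·log₁₀(4.62/120) = -80.3 mV
E_Na⁺ = (56.8/1)·log₁₀(148/7.70) = 72.9 mV
Vm = (Σ gᵢEᵢ)/(Σ gᵢ) = (23·-80.3 + 0.36·72.9) / (23 + 0.36)
= -1820.66 / 23.36 = -77.94 mV

-78 mV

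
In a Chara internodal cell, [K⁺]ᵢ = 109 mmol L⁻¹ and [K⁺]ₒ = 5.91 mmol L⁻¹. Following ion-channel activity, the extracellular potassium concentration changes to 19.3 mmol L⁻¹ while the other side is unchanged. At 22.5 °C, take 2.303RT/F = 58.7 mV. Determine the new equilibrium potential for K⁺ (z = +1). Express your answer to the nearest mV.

After the shift: [K⁺]_out = 19.3, [K⁺]_in = 109 mmol L⁻¹.
E_new = (58.7/1)·log₁₀(19.3/109) = 58.70 · (-0.7519) = -44.13 mV

-44 mV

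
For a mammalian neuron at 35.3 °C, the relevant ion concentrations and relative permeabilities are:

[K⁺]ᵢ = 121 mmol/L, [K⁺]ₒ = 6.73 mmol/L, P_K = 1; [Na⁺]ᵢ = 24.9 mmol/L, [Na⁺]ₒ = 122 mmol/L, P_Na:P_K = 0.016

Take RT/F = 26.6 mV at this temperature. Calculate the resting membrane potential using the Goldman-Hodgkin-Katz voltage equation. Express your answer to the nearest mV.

Vm = 26.6 · ln[(Σ P·[cation]ₒ + Σ P·[anion]ᵢ) / (Σ P·[cation]ᵢ + Σ P·[anion]ₒ)]
Numerator = 1×6.73 + 0.016×122 = 8.682
Denominator = 1×121 + 0.016×24.9 = 121.4
Vm = 26.6 · ln(0.071517) = 26.6 × (-2.6378) = -70.17 mV

-70 mV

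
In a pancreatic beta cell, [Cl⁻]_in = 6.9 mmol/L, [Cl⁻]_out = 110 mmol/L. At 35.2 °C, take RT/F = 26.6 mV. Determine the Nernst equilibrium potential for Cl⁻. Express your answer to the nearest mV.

E = (26.6/z) · ln([Cl⁻]_out/[Cl⁻]_in) with z = -1.
For an anion, dividing by z = -1 reverses the sign.
= (26.6/-1) · ln(110/6.9) = -26.60 · ln(15.94)
= -26.60 · (2.7690) = -73.65 mV

-74 mV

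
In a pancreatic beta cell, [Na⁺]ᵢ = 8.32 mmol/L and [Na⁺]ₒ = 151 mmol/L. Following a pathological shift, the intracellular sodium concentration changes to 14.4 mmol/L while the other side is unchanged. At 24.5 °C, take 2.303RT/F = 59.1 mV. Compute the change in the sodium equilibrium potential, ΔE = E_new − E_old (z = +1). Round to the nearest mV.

E_old = (59.1/1)·log₁₀(151/8.32) = 74.40 mV
E_new = (59.1/1)·log₁₀(151/14.4) = 60.32 mV
ΔE = 60.32 − (74.40) = -14.08 mV

-14 mV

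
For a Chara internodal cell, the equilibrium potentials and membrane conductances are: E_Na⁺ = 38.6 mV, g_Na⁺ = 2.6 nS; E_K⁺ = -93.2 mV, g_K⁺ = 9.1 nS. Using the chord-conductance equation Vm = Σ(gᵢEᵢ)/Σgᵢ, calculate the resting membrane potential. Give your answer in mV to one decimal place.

Σ gᵢEᵢ = 2.6·(38.6) + 9.1·(-93.2) = -747.76
Σ gᵢ = 2.6 + 9.1 = 11.7
Vm = -747.76 / 11.7 = -63.91 mV

-63.9 mV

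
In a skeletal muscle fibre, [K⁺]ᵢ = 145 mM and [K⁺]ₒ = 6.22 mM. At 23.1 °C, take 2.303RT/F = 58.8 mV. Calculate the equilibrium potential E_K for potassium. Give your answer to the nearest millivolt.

-80 mV

E = (58.8/z) · log₁₀([K⁺]_out/[K⁺]_in) with z = +1.
= (58.8/1) · log₁₀(6.22/145) = 58.80 · log₁₀(0.0429)
= 58.80 · (-1.3676) = -80.41 mV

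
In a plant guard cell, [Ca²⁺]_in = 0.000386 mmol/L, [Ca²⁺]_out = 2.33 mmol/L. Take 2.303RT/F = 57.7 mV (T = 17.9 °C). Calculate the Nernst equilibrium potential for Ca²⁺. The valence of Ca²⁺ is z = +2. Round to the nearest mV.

E = (57.7/z) · log₁₀([Ca²⁺]_out/[Ca²⁺]_in) with z = +2.
= (57.7/2) · log₁₀(2.33/0.000386) = 28.85 · log₁₀(6036)
= 28.85 · (3.7808) = 109.08 mV

109 mV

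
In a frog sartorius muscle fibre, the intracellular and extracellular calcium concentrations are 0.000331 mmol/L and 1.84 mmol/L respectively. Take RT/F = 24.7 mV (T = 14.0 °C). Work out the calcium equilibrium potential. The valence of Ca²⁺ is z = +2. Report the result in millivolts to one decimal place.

106.5 mV

E = (24.7/z) · ln([Ca²⁺]_out/[Ca²⁺]_in) with z = +2.
= (24.7/2) · ln(1.84/0.000331) = 12.35 · ln(5559)
= 12.35 · (8.6232) = 106.50 mV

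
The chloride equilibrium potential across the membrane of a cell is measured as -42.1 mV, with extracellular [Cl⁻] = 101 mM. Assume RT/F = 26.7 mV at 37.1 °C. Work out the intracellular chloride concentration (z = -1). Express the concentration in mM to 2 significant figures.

21 mM

Nernst: E = (26.7/-1) · ln([out]/[in]), so ln([out]/[in]) = -42.1 × -1 / 26.7 = 1.5768.
[out]/[in] = e^(1.5768) = 4.839.
[in] = 101 / 4.839 = 20.87 mM.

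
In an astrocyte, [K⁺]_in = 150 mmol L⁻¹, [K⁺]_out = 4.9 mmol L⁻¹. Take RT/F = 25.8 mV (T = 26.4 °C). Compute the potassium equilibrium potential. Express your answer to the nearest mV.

E = (25.8/z) · ln([K⁺]_out/[K⁺]_in) with z = +1.
= (25.8/1) · ln(4.9/150) = 25.80 · ln(0.03267)
= 25.80 · (-3.4214) = -88.27 mV

-88 mV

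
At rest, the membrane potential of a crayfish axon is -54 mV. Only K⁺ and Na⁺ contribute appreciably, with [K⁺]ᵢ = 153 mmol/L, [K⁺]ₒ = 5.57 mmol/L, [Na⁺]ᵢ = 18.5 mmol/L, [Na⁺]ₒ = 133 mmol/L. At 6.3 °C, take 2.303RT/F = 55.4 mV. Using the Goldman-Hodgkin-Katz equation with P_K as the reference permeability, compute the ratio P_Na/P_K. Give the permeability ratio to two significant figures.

Let α = P_Na/P_K. GHK: Vm = 55.4·log₁₀[(Kₒ + α·Naₒ)/(Kᵢ + α·Naᵢ)].
10^(Vm/55.4) = 10^(-54.0/55.4) = 0.10599
So 0.10599·(Kᵢ + α·Naᵢ) = Kₒ + α·Naₒ → α = (0.10599·153.0 − 5.57) / (133.0 − 0.10599·18.5)
α = (16.22 − 5.57) / (133.0 − 1.961) = 10.65/131 = 0.08125

0.081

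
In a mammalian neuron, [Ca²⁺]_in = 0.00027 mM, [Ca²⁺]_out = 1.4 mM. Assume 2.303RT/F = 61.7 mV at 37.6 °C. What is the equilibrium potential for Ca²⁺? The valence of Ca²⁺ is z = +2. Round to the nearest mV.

E = (61.7/z) · log₁₀([Ca²⁺]_out/[Ca²⁺]_in) with z = +2.
= (61.7/2) · log₁₀(1.4/0.00027) = 30.85 · log₁₀(5185)
= 30.85 · (3.7148) = 114.60 mV

115 mV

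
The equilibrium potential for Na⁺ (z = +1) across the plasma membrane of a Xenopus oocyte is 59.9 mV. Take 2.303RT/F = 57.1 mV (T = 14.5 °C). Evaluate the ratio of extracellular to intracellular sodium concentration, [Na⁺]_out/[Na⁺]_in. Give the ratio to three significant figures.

11.2

log₁₀([out]/[in]) = E·z/(57.1) = 59.9 × 1 / 57.1 = 1.0490
[out]/[in] = 10^(1.0490) = 11.2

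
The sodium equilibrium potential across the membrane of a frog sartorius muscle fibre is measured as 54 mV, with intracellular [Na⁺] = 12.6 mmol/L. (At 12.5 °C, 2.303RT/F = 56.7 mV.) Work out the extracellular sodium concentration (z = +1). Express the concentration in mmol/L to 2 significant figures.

Nernst: E = (56.7/1) · log₁₀([out]/[in]), so log₁₀([out]/[in]) = 54.0 × 1 / 56.7 = 0.9524.
[out]/[in] = 10^(0.9524) = 8.962.
[out] = 8.962 × 12.6 = 112.9 mmol/L.

110 mmol/L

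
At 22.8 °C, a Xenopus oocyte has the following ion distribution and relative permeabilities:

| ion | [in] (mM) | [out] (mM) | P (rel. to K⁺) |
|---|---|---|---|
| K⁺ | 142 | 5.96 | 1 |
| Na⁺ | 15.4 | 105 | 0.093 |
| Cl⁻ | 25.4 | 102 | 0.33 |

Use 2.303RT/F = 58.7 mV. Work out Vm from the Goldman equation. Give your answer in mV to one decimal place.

-50.8 mV

Vm = 58.7 · log₁₀[(Σ P·[cation]ₒ + Σ P·[anion]ᵢ) / (Σ P·[cation]ᵢ + Σ P·[anion]ₒ)]
Numerator = 1×5.96 + 0.093×105 + 0.33×25.4 = 24.11
Denominator = 1×142 + 0.093×15.4 + 0.33×102 = 177.1
Vm = 58.7 · log₁₀(0.13613) = 58.7 × (-0.8661) = -50.84 mV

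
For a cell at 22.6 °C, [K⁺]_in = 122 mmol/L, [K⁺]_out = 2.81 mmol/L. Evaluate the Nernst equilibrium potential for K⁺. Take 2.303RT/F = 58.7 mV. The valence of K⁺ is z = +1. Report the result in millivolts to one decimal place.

E = (58.7/z) · log₁₀([K⁺]_out/[K⁺]_in) with z = +1.
= (58.7/1) · log₁₀(2.81/122) = 58.70 · log₁₀(0.02303)
= 58.70 · (-1.6377) = -96.13 mV

-96.1 mV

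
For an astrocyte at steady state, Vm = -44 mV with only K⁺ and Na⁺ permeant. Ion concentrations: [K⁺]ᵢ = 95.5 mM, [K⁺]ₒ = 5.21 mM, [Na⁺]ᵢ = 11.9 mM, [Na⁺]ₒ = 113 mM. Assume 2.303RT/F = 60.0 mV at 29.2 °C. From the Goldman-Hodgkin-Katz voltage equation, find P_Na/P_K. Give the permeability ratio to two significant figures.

Let α = P_Na/P_K. GHK: Vm = 60.0·log₁₀[(Kₒ + α·Naₒ)/(Kᵢ + α·Naᵢ)].
10^(Vm/60.0) = 10^(-44.0/60.0) = 0.18478
So 0.18478·(Kᵢ + α·Naᵢ) = Kₒ + α·Naₒ → α = (0.18478·95.5 − 5.21) / (113.0 − 0.18478·11.9)
α = (17.65 − 5.21) / (113.0 − 2.199) = 12.44/110.8 = 0.1122

0.11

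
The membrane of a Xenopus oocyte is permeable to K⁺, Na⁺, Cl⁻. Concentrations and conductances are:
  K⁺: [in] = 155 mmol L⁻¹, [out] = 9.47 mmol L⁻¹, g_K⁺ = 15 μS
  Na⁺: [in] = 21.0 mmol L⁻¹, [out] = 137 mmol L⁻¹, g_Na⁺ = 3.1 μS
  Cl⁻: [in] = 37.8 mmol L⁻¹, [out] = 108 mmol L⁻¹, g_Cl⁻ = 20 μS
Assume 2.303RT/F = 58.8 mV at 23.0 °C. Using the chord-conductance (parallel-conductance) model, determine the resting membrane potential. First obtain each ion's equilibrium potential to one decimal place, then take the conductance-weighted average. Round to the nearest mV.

E_K⁺ = (58.8/1)·log₁₀(9.47/155) = -71.4 mV
E_Na⁺ = (58.8/1)·log₁₀(137/21.0) = 47.9 mV
E_Cl⁻ = (58.8/-1)·log₁₀(108/37.8) = -26.8 mV
Vm = (Σ gᵢEᵢ)/(Σ gᵢ) = (15·-71.4 + 3.1·47.9 + 20·-26.8) / (15 + 3.1 + 20)
= -1458.51 / 38.1 = -38.28 mV

-38 mV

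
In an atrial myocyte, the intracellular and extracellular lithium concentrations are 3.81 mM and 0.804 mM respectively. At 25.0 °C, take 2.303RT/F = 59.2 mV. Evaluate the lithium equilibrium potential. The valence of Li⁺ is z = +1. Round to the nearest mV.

E = (59.2/z) · log₁₀([Li⁺]_out/[Li⁺]_in) with z = +1.
= (59.2/1) · log₁₀(0.804/3.81) = 59.20 · log₁₀(0.211)
= 59.20 · (-0.6757) = -40.00 mV

-40 mV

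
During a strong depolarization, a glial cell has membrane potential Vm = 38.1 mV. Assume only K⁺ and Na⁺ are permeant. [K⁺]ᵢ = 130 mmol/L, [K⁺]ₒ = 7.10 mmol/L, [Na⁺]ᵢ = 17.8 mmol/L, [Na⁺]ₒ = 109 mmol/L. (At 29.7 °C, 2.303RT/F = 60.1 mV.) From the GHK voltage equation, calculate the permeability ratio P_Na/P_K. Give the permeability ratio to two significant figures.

Let α = P_Na/P_K. GHK: Vm = 60.1·log₁₀[(Kₒ + α·Naₒ)/(Kᵢ + α·Naᵢ)].
10^(Vm/60.1) = 10^(38.1/60.1) = 4.3047
So 4.3047·(Kᵢ + α·Naᵢ) = Kₒ + α·Naₒ → α = (4.3047·130.0 − 7.1) / (109.0 − 4.3047·17.8)
α = (559.6 − 7.1) / (109.0 − 76.62) = 552.5/32.38 = 17.07

17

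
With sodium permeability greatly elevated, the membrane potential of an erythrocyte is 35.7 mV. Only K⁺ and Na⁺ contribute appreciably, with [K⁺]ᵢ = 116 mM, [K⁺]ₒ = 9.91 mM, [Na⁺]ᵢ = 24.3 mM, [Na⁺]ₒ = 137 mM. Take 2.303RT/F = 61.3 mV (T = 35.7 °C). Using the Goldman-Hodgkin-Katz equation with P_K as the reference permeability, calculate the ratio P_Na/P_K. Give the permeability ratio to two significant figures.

Let α = P_Na/P_K. GHK: Vm = 61.3·log₁₀[(Kₒ + α·Naₒ)/(Kᵢ + α·Naᵢ)].
10^(Vm/61.3) = 10^(35.7/61.3) = 3.8228
So 3.8228·(Kᵢ + α·Naᵢ) = Kₒ + α·Naₒ → α = (3.8228·116.0 − 9.91) / (137.0 − 3.8228·24.3)
α = (443.4 − 9.91) / (137.0 − 92.89) = 433.5/44.11 = 9.829

9.8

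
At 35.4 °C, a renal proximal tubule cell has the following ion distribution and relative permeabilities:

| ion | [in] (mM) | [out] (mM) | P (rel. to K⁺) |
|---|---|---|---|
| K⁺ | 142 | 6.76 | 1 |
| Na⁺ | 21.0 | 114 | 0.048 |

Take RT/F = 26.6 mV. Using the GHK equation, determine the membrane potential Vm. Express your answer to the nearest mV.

-65 mV

Vm = 26.6 · ln[(Σ P·[cation]ₒ + Σ P·[anion]ᵢ) / (Σ P·[cation]ᵢ + Σ P·[anion]ₒ)]
Numerator = 1×6.76 + 0.048×114 = 12.23
Denominator = 1×142 + 0.048×21.0 = 143
Vm = 26.6 · ln(0.085534) = 26.6 × (-2.4588) = -65.41 mV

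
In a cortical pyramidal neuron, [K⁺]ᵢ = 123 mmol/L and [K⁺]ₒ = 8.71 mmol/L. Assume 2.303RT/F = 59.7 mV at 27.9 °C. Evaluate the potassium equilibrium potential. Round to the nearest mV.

-69 mV

E = (59.7/z) · log₁₀([K⁺]_out/[K⁺]_in) with z = +1.
= (59.7/1) · log₁₀(8.71/123) = 59.70 · log₁₀(0.07081)
= 59.70 · (-1.1499) = -68.65 mV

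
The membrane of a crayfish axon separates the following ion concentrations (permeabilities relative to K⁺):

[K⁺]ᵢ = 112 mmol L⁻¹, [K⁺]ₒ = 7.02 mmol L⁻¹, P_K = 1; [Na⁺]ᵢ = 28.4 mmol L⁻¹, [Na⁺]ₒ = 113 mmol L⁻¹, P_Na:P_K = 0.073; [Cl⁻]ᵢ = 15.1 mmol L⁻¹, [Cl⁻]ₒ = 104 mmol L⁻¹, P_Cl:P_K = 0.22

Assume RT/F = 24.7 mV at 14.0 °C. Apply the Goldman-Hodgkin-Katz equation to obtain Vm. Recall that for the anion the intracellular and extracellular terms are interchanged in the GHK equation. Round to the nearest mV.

Vm = 24.7 · ln[(Σ P·[cation]ₒ + Σ P·[anion]ᵢ) / (Σ P·[cation]ᵢ + Σ P·[anion]ₒ)]
Numerator = 1×7.02 + 0.073×113 + 0.22×15.1 = 18.59
Denominator = 1×112 + 0.073×28.4 + 0.22×104 = 137
Vm = 24.7 · ln(0.13575) = 24.7 × (-1.9970) = -49.32 mV

-49 mV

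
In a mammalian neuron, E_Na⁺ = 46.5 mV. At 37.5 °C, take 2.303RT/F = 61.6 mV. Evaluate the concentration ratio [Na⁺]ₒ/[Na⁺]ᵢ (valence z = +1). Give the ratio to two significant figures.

log₁₀([out]/[in]) = E·z/(61.6) = 46.5 × 1 / 61.6 = 0.7549
[out]/[in] = 10^(0.7549) = 5.687

5.7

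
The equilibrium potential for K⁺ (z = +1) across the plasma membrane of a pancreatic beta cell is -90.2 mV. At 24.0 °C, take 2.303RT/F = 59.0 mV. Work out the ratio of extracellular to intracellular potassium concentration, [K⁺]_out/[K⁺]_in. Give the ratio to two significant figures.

log₁₀([out]/[in]) = E·z/(59.0) = -90.2 × 1 / 59.0 = -1.5288
[out]/[in] = 10^(-1.5288) = 0.02959

0.030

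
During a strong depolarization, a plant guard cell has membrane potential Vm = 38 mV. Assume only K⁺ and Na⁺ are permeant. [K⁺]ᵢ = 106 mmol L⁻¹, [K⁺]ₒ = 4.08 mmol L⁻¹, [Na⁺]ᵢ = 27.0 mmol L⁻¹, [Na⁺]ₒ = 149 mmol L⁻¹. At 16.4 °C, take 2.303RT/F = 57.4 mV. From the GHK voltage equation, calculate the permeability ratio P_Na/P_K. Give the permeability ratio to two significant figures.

Let α = P_Na/P_K. GHK: Vm = 57.4·log₁₀[(Kₒ + α·Naₒ)/(Kᵢ + α·Naᵢ)].
10^(Vm/57.4) = 10^(38.0/57.4) = 4.5922
So 4.5922·(Kᵢ + α·Naᵢ) = Kₒ + α·Naₒ → α = (4.5922·106.0 − 4.08) / (149.0 − 4.5922·27.0)
α = (486.8 − 4.08) / (149.0 − 124) = 482.7/25.01 = 19.3

19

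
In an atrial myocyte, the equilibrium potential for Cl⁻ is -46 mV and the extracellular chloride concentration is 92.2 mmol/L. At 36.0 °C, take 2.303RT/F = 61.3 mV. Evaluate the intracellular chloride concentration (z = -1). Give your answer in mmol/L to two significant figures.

Nernst: E = (61.3/-1) · log₁₀([out]/[in]), so log₁₀([out]/[in]) = -46.0 × -1 / 61.3 = 0.7504.
[out]/[in] = 10^(0.7504) = 5.629.
[in] = 92.2 / 5.629 = 16.38 mmol/L.

16 mmol/L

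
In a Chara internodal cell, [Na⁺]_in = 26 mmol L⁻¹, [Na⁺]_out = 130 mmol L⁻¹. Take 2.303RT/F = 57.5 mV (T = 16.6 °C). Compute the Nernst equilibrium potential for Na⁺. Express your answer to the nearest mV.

40 mV

E = (57.5/z) · log₁₀([Na⁺]_out/[Na⁺]_in) with z = +1.
= (57.5/1) · log₁₀(130/26) = 57.50 · log₁₀(5)
= 57.50 · (0.6990) = 40.19 mV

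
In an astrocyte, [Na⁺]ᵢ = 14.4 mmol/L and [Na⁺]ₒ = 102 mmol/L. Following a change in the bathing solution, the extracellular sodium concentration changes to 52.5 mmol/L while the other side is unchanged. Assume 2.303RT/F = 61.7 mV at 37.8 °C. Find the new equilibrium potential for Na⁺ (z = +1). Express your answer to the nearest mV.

35 mV

After the shift: [Na⁺]_out = 52.5, [Na⁺]_in = 14.4 mmol/L.
E_new = (61.7/1)·log₁₀(52.5/14.4) = 61.70 · (0.5618) = 34.66 mV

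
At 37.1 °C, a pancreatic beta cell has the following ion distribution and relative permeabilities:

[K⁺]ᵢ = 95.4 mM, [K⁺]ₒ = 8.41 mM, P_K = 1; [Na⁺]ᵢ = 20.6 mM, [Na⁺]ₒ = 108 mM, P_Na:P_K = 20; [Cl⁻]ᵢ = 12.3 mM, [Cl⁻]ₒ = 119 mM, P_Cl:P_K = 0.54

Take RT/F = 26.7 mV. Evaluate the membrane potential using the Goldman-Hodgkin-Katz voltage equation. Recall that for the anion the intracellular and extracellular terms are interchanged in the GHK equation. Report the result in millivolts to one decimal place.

35.7 mV

Vm = 26.7 · ln[(Σ P·[cation]ₒ + Σ P·[anion]ᵢ) / (Σ P·[cation]ᵢ + Σ P·[anion]ₒ)]
Numerator = 1×8.41 + 20×108 + 0.54×12.3 = 2175
Denominator = 1×95.4 + 20×20.6 + 0.54×119 = 571.7
Vm = 26.7 · ln(3.8048) = 26.7 × (1.3363) = 35.68 mV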